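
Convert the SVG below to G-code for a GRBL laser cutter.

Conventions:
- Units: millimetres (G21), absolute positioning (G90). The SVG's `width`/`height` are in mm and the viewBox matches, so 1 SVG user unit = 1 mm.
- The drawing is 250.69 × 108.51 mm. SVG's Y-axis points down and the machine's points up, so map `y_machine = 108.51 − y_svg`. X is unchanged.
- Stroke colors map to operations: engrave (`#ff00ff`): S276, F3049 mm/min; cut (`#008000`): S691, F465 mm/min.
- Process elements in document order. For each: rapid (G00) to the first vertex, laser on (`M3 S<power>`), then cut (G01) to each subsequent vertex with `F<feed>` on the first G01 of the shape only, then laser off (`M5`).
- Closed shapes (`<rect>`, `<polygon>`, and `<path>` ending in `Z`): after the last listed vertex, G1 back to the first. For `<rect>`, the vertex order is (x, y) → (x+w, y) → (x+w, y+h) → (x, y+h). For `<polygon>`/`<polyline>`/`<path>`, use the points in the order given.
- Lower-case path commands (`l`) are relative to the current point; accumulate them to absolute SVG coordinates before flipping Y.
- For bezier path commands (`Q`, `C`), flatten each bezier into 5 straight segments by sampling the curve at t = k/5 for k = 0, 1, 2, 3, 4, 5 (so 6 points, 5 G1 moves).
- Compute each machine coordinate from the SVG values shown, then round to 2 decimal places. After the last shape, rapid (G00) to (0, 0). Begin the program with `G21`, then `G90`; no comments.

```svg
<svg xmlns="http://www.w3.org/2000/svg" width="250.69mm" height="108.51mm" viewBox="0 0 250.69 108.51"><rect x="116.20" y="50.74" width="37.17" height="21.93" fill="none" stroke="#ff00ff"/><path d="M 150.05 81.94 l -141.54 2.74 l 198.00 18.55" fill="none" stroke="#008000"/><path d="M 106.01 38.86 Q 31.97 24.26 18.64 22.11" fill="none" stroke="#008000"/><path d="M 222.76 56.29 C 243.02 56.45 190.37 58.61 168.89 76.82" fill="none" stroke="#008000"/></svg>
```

G21
G90
G00 X116.20 Y57.77
M3 S276
G01 X153.37 Y57.77 F3049
G01 X153.37 Y35.84
G01 X116.20 Y35.84
G01 X116.20 Y57.77
M5
G00 X150.05 Y26.57
M3 S691
G01 X8.51 Y23.83 F465
G01 X206.51 Y5.28
M5
G00 X106.01 Y69.65
M3 S691
G01 X78.82 Y74.99 F465
G01 X56.49 Y79.34
G01 X39.02 Y82.69
G01 X26.40 Y85.04
G01 X18.64 Y86.40
M5
G00 X222.76 Y52.22
M3 S691
G01 X227.00 Y51.77 F465
G01 X218.74 Y50.17
G01 X202.97 Y46.74
G01 X184.69 Y40.80
G01 X168.89 Y31.69
M5
G00 X0.00 Y0.00

Since the viewBox matches the mm dimensions, user units are millimetres directly. The only transform is the Y-flip y_m = 108.51 − y_svg.

Shape 1 is a rectangle drawn with `<rect>`. Its stroke #ff00ff means engrave at S276, F3049. After flipping Y the toolpath is (116.20,57.77) → (153.37,57.77) → (153.37,35.84) → (116.20,35.84) → (116.20,57.77), returning to the start.

Shape 2 is a open polyline drawn with `<path>`. Its stroke #008000 means cut at S691, F465. After flipping Y the toolpath is (150.05,26.57) → (8.51,23.83) → (206.51,5.28).

Shape 3 is a quadratic bezier drawn with `<path>`. Its stroke #008000 means cut at S691, F465. After flipping Y the toolpath is (106.01,69.65) → (78.82,74.99) → (56.49,79.34) → (39.02,82.69) → (26.40,85.04) → (18.64,86.40).

Shape 4 is a cubic bezier drawn with `<path>`. Its stroke #008000 means cut at S691, F465. After flipping Y the toolpath is (222.76,52.22) → (227.00,51.77) → (218.74,50.17) → (202.97,46.74) → (184.69,40.80) → (168.89,31.69).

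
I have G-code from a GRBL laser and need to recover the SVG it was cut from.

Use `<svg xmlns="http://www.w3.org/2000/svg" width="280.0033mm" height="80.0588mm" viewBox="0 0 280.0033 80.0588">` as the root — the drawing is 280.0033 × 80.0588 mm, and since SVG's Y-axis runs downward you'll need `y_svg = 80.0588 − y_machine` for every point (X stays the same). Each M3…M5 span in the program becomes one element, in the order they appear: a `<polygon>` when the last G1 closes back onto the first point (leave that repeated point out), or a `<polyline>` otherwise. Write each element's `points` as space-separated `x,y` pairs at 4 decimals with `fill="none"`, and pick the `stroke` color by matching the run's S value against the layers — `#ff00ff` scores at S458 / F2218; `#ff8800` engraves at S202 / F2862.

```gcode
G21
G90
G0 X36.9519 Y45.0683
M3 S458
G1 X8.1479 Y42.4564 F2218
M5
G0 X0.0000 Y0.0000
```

<svg xmlns="http://www.w3.org/2000/svg" width="280.0033mm" height="80.0588mm" viewBox="0 0 280.0033 80.0588">
  <polyline points="36.9519,34.9905 8.1479,37.6024" fill="none" stroke="#ff00ff"/>
</svg>

y_svg = 80.0588 − y_m. Every run uses S458, so all elements get stroke `#ff00ff` (score).

[1] open run; points: 36.9519,34.9905 8.1479,37.6024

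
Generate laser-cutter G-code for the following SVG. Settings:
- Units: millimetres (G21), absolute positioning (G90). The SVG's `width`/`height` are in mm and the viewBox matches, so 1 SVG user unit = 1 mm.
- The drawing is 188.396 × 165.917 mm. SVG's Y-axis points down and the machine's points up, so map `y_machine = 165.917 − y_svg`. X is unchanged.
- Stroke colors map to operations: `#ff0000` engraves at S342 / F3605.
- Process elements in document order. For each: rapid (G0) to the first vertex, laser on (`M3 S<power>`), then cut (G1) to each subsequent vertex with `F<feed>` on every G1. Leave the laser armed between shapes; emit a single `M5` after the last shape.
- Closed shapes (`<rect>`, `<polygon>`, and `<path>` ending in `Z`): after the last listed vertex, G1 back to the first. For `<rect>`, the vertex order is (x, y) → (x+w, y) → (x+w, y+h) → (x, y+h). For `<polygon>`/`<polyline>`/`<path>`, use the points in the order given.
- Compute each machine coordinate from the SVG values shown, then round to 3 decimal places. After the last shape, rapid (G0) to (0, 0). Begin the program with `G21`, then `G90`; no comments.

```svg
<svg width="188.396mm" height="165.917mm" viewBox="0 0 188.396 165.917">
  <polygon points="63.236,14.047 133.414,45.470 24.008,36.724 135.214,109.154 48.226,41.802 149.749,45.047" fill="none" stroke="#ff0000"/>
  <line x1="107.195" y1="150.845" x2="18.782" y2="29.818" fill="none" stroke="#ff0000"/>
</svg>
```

1 u = 1 mm; y_m = 165.917 − y.

[1] `<polygon>` closed polygon, #ff0000→engrave S342 F3605: (63.236,151.870) → (133.414,120.447) → (24.008,129.193) → (135.214,56.763) → (48.226,124.115) → (149.749,120.870) → (63.236,151.870) (closed)

[2] `<line>` line segment, #ff0000→engrave S342 F3605: (107.195,15.072) → (18.782,136.099)

G21
G90
G0 X63.236 Y151.870
M3 S342
G1 X133.414 Y120.447 F3605
G1 X24.008 Y129.193 F3605
G1 X135.214 Y56.763 F3605
G1 X48.226 Y124.115 F3605
G1 X149.749 Y120.870 F3605
G1 X63.236 Y151.870 F3605
G0 X107.195 Y15.072
M3 S342
G1 X18.782 Y136.099 F3605
M5
G0 X0.000 Y0.000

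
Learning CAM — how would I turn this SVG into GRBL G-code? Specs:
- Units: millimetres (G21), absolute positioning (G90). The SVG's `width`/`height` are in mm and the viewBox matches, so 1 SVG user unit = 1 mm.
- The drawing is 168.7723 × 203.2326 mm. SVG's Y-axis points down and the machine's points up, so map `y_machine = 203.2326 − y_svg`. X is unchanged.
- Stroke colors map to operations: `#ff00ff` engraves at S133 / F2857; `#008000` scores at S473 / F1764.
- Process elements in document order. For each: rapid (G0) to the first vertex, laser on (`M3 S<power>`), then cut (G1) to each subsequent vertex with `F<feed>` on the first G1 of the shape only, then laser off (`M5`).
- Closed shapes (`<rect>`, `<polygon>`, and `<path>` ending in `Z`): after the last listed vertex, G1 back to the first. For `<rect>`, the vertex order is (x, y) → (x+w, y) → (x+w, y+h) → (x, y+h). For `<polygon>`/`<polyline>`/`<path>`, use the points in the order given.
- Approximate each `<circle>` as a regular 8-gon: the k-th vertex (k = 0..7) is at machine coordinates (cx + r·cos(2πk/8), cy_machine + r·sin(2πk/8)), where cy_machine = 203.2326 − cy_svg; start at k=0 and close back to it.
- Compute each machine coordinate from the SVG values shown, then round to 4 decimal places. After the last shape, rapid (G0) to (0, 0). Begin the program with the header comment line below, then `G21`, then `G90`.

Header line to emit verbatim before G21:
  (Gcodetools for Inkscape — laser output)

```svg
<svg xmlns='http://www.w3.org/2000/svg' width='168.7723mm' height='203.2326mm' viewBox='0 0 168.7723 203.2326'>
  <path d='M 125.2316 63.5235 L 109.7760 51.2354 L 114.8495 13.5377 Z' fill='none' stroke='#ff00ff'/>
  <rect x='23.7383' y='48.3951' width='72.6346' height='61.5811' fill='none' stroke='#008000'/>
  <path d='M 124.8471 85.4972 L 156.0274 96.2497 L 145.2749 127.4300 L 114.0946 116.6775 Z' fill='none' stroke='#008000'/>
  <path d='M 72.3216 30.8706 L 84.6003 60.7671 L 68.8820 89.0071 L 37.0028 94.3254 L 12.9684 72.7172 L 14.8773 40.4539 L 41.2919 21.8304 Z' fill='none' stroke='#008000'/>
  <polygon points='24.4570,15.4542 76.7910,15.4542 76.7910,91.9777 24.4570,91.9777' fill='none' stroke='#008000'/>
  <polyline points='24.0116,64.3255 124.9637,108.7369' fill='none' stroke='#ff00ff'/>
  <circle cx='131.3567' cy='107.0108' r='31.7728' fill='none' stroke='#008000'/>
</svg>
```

Since the viewBox matches the mm dimensions, user units are millimetres directly. The only transform is the Y-flip y_m = 203.2326 − y_svg.

Shape 1 is a closed polygon drawn with `<path>`. Its stroke #ff00ff means engrave at S133, F2857. After flipping Y the toolpath is (125.2316,139.7091) → (109.7760,151.9972) → (114.8495,189.6949) → (125.2316,139.7091), returning to the start.

Shape 2 is a rectangle drawn with `<rect>`. Its stroke #008000 means score at S473, F1764. After flipping Y the toolpath is (23.7383,154.8375) → (96.3729,154.8375) → (96.3729,93.2564) → (23.7383,93.2564) → (23.7383,154.8375), returning to the start.

Shape 3 is a regular polygon drawn with `<path>`. Its stroke #008000 means score at S473, F1764. After flipping Y the toolpath is (124.8471,117.7354) → (156.0274,106.9829) → (145.2749,75.8026) → (114.0946,86.5551) → (124.8471,117.7354), returning to the start.

Shape 4 is a regular polygon drawn with `<path>`. Its stroke #008000 means score at S473, F1764. After flipping Y the toolpath is (72.3216,172.3620) → (84.6003,142.4655) → (68.8820,114.2255) → (37.0028,108.9072) → (12.9684,130.5154) → (14.8773,162.7787) → (41.2919,181.4022) → (72.3216,172.3620), returning to the start.

Shape 5 is a rectangle drawn with `<polygon>`. Its stroke #008000 means score at S473, F1764. After flipping Y the toolpath is (24.4570,187.7784) → (76.7910,187.7784) → (76.7910,111.2549) → (24.4570,111.2549) → (24.4570,187.7784), returning to the start.

Shape 6 is a line segment drawn with `<polyline>`. Its stroke #ff00ff means engrave at S133, F2857. After flipping Y the toolpath is (24.0116,138.9071) → (124.9637,94.4957).

Shape 7 is a circle drawn with `<circle>`. Its stroke #008000 means score at S473, F1764. After flipping Y the toolpath is (163.1295,96.2218) → (153.8235,118.6886) → (131.3567,127.9946) → (108.8899,118.6886) → (99.5839,96.2218) → (108.8899,73.7550) → (131.3567,64.4490) → (153.8235,73.7550) → (163.1295,96.2218), returning to the start.

(Gcodetools for Inkscape — laser output)
G21
G90
G0 X125.2316 Y139.7091
M3 S133
G1 X109.7760 Y151.9972 F2857
G1 X114.8495 Y189.6949
G1 X125.2316 Y139.7091
M5
G0 X23.7383 Y154.8375
M3 S473
G1 X96.3729 Y154.8375 F1764
G1 X96.3729 Y93.2564
G1 X23.7383 Y93.2564
G1 X23.7383 Y154.8375
M5
G0 X124.8471 Y117.7354
M3 S473
G1 X156.0274 Y106.9829 F1764
G1 X145.2749 Y75.8026
G1 X114.0946 Y86.5551
G1 X124.8471 Y117.7354
M5
G0 X72.3216 Y172.3620
M3 S473
G1 X84.6003 Y142.4655 F1764
G1 X68.8820 Y114.2255
G1 X37.0028 Y108.9072
G1 X12.9684 Y130.5154
G1 X14.8773 Y162.7787
G1 X41.2919 Y181.4022
G1 X72.3216 Y172.3620
M5
G0 X24.4570 Y187.7784
M3 S473
G1 X76.7910 Y187.7784 F1764
G1 X76.7910 Y111.2549
G1 X24.4570 Y111.2549
G1 X24.4570 Y187.7784
M5
G0 X24.0116 Y138.9071
M3 S133
G1 X124.9637 Y94.4957 F2857
M5
G0 X163.1295 Y96.2218
M3 S473
G1 X153.8235 Y118.6886 F1764
G1 X131.3567 Y127.9946
G1 X108.8899 Y118.6886
G1 X99.5839 Y96.2218
G1 X108.8899 Y73.7550
G1 X131.3567 Y64.4490
G1 X153.8235 Y73.7550
G1 X163.1295 Y96.2218
M5
G0 X0.0000 Y0.0000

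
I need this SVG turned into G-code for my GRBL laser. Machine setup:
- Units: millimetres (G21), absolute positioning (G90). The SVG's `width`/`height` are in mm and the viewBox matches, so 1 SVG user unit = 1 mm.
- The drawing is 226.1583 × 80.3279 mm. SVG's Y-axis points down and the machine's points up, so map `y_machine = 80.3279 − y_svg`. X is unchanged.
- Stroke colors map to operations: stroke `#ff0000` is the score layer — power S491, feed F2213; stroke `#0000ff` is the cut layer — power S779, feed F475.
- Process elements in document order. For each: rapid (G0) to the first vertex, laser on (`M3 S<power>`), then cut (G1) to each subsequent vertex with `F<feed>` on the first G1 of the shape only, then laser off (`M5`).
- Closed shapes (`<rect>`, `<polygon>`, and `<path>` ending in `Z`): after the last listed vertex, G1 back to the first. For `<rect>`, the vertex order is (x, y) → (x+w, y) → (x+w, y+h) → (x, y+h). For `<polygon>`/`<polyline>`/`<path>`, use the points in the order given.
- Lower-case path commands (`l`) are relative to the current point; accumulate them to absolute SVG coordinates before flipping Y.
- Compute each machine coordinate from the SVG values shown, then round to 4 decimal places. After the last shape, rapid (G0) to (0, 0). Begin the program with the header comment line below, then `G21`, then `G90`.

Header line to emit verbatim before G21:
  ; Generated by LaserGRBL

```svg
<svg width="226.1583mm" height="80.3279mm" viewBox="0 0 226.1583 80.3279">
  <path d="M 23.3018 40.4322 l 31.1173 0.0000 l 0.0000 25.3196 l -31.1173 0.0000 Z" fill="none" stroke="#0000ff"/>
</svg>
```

; Generated by LaserGRBL
G21
G90
G0 X23.3018 Y39.8957
M3 S779
G1 X54.4191 Y39.8957 F475
G1 X54.4191 Y14.5761
G1 X23.3018 Y14.5761
G1 X23.3018 Y39.8957
M5
G0 X0.0000 Y0.0000

1 u = 1 mm; y_m = 80.3279 − y.

[1] `<path>` rectangle, #0000ff→cut S779 F475: (23.3018,39.8957) → (54.4191,39.8957) → (54.4191,14.5761) → (23.3018,14.5761) → (23.3018,39.8957) (closed)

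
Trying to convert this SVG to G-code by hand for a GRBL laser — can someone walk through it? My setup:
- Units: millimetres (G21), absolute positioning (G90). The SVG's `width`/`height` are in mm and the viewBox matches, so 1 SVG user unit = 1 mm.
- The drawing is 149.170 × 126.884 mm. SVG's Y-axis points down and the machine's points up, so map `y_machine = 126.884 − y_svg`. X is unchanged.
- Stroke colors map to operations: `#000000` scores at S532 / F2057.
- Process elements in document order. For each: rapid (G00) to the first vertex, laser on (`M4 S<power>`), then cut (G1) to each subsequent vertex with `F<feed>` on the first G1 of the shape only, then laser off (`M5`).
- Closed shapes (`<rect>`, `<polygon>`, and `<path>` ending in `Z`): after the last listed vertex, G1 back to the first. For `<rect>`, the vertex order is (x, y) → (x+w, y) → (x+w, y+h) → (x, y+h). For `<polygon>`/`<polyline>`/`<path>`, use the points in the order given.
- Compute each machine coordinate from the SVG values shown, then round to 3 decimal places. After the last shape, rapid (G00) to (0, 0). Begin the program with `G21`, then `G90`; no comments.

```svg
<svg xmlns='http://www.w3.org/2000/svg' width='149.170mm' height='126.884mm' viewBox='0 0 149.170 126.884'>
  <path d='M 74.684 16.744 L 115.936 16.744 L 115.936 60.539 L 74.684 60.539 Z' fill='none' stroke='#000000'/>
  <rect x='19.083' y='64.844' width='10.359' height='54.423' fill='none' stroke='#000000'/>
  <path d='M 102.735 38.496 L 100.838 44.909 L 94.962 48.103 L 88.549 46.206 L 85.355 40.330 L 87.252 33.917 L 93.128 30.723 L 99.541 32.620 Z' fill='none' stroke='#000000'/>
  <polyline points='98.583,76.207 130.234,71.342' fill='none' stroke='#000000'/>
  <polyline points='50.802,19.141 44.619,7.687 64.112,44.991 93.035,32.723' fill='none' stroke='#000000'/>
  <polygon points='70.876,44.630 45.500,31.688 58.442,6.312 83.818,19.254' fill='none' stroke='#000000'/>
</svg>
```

G21
G90
G00 X74.684 Y110.140
M4 S532
G1 X115.936 Y110.140 F2057
G1 X115.936 Y66.345
G1 X74.684 Y66.345
G1 X74.684 Y110.140
M5
G00 X19.083 Y62.040
M4 S532
G1 X29.442 Y62.040 F2057
G1 X29.442 Y7.617
G1 X19.083 Y7.617
G1 X19.083 Y62.040
M5
G00 X102.735 Y88.388
M4 S532
G1 X100.838 Y81.975 F2057
G1 X94.962 Y78.781
G1 X88.549 Y80.678
G1 X85.355 Y86.554
G1 X87.252 Y92.967
G1 X93.128 Y96.161
G1 X99.541 Y94.264
G1 X102.735 Y88.388
M5
G00 X98.583 Y50.677
M4 S532
G1 X130.234 Y55.542 F2057
M5
G00 X50.802 Y107.743
M4 S532
G1 X44.619 Y119.197 F2057
G1 X64.112 Y81.893
G1 X93.035 Y94.161
M5
G00 X70.876 Y82.254
M4 S532
G1 X45.500 Y95.196 F2057
G1 X58.442 Y120.572
G1 X83.818 Y107.630
G1 X70.876 Y82.254
M5
G00 X0.000 Y0.000

Since the viewBox matches the mm dimensions, user units are millimetres directly. The only transform is the Y-flip y_m = 126.884 − y_svg.

Shape 1 is a rectangle drawn with `<path>`. Its stroke #000000 means score at S532, F2057. After flipping Y the toolpath is (74.684,110.140) → (115.936,110.140) → (115.936,66.345) → (74.684,66.345) → (74.684,110.140), returning to the start.

Shape 2 is a rectangle drawn with `<rect>`. Its stroke #000000 means score at S532, F2057. After flipping Y the toolpath is (19.083,62.040) → (29.442,62.040) → (29.442,7.617) → (19.083,7.617) → (19.083,62.040), returning to the start.

Shape 3 is a regular polygon drawn with `<path>`. Its stroke #000000 means score at S532, F2057. After flipping Y the toolpath is (102.735,88.388) → (100.838,81.975) → (94.962,78.781) → (88.549,80.678) → (85.355,86.554) → (87.252,92.967) → (93.128,96.161) → (99.541,94.264) → (102.735,88.388), returning to the start.

Shape 4 is a line segment drawn with `<polyline>`. Its stroke #000000 means score at S532, F2057. After flipping Y the toolpath is (98.583,50.677) → (130.234,55.542).

Shape 5 is a open polyline drawn with `<polyline>`. Its stroke #000000 means score at S532, F2057. After flipping Y the toolpath is (50.802,107.743) → (44.619,119.197) → (64.112,81.893) → (93.035,94.161).

Shape 6 is a regular polygon drawn with `<polygon>`. Its stroke #000000 means score at S532, F2057. After flipping Y the toolpath is (70.876,82.254) → (45.500,95.196) → (58.442,120.572) → (83.818,107.630) → (70.876,82.254), returning to the start.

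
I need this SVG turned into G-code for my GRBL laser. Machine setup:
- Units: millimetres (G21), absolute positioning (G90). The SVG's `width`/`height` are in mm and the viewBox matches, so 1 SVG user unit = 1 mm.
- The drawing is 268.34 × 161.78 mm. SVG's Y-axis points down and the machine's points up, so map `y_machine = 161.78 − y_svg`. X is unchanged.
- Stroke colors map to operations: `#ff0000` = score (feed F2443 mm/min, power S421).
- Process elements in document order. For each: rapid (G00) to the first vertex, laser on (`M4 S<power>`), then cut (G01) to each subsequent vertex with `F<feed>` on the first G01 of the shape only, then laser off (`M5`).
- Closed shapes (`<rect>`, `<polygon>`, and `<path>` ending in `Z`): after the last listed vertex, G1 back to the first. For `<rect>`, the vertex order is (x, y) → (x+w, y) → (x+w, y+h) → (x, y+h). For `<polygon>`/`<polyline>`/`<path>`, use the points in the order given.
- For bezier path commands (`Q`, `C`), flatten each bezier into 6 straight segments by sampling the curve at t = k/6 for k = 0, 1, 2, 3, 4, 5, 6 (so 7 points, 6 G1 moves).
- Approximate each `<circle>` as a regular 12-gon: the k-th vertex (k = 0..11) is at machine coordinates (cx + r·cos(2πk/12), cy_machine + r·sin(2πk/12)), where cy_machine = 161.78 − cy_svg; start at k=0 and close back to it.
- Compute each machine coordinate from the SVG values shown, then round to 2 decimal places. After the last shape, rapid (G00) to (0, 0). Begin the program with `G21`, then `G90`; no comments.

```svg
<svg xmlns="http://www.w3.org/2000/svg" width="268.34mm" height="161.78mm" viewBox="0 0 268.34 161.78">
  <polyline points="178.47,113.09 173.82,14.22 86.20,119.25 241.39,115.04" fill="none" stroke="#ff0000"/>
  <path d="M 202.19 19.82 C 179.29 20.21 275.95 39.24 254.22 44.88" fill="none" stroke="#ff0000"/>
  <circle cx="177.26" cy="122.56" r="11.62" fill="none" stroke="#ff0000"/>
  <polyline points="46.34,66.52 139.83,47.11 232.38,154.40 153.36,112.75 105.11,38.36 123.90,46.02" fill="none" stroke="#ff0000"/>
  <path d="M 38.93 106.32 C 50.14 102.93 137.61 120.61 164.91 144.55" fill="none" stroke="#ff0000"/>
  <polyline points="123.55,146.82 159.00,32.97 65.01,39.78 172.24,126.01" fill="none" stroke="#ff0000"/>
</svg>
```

viewBox `0 0 268.34 161.78` with mm width/height → 1 unit = 1 mm. Flip: y_m = 161.78 − y_svg.

**Shape 1** — `<polyline>` open polyline, stroke `#ff0000` → score (S421, F2443). Machine vertices: (178.47,48.69) → (173.82,147.56) → (86.20,42.53) → (241.39,46.74). Open path.

**Shape 2** — `<path>` cubic bezier, stroke `#ff0000` → score (S421, F2443). Control points (SVG): P0=(202.19,19.82), P1=(179.29,20.21), P2=(275.95,39.24), P3=(254.22,44.88); sampled at t=k/6. Machine vertices: (202.19,141.96) → (199.60,140.36) → (210.33,136.54) → (227.77,131.40) → (245.30,125.82) → (256.32,120.69) → (254.22,116.90). Open path.

**Shape 3** — `<circle>` circle, stroke `#ff0000` → score (S421, F2443). Machine vertices: (188.88,39.22) → (187.32,45.03) → (183.07,49.28) → (177.26,50.84) → (171.45,49.28) → (167.20,45.03) → (165.64,39.22) → (167.20,33.41) → (171.45,29.16) → (177.26,27.60) → (183.07,29.16) → (187.32,33.41) → (188.88,39.22). Closed: final G1 returns to the first vertex.

**Shape 4** — `<polyline>` open polyline, stroke `#ff0000` → score (S421, F2443). Machine vertices: (46.34,95.26) → (139.83,114.67) → (232.38,7.38) → (153.36,49.03) → (105.11,123.42) → (123.90,115.76). Open path.

**Shape 5** — `<path>` cubic bezier, stroke `#ff0000` → score (S421, F2443). Control points (SVG): P0=(38.93,106.32), P1=(50.14,102.93), P2=(137.61,120.61), P3=(164.91,144.55); sampled at t=k/6. Machine vertices: (38.93,55.46) → (50.26,55.47) → (70.51,52.38) → (95.89,46.59) → (122.61,38.53) → (146.88,28.61) → (164.91,17.23). Open path.

**Shape 6** — `<polyline>` open polyline, stroke `#ff0000` → score (S421, F2443). Machine vertices: (123.55,14.96) → (159.00,128.81) → (65.01,122.00) → (172.24,35.77). Open path.

G21
G90
G00 X178.47 Y48.69
M4 S421
G01 X173.82 Y147.56 F2443
G01 X86.20 Y42.53
G01 X241.39 Y46.74
M5
G00 X202.19 Y141.96
M4 S421
G01 X199.60 Y140.36 F2443
G01 X210.33 Y136.54
G01 X227.77 Y131.40
G01 X245.30 Y125.82
G01 X256.32 Y120.69
G01 X254.22 Y116.90
M5
G00 X188.88 Y39.22
M4 S421
G01 X187.32 Y45.03 F2443
G01 X183.07 Y49.28
G01 X177.26 Y50.84
G01 X171.45 Y49.28
G01 X167.20 Y45.03
G01 X165.64 Y39.22
G01 X167.20 Y33.41
G01 X171.45 Y29.16
G01 X177.26 Y27.60
G01 X183.07 Y29.16
G01 X187.32 Y33.41
G01 X188.88 Y39.22
M5
G00 X46.34 Y95.26
M4 S421
G01 X139.83 Y114.67 F2443
G01 X232.38 Y7.38
G01 X153.36 Y49.03
G01 X105.11 Y123.42
G01 X123.90 Y115.76
M5
G00 X38.93 Y55.46
M4 S421
G01 X50.26 Y55.47 F2443
G01 X70.51 Y52.38
G01 X95.89 Y46.59
G01 X122.61 Y38.53
G01 X146.88 Y28.61
G01 X164.91 Y17.23
M5
G00 X123.55 Y14.96
M4 S421
G01 X159.00 Y128.81 F2443
G01 X65.01 Y122.00
G01 X172.24 Y35.77
M5
G00 X0.00 Y0.00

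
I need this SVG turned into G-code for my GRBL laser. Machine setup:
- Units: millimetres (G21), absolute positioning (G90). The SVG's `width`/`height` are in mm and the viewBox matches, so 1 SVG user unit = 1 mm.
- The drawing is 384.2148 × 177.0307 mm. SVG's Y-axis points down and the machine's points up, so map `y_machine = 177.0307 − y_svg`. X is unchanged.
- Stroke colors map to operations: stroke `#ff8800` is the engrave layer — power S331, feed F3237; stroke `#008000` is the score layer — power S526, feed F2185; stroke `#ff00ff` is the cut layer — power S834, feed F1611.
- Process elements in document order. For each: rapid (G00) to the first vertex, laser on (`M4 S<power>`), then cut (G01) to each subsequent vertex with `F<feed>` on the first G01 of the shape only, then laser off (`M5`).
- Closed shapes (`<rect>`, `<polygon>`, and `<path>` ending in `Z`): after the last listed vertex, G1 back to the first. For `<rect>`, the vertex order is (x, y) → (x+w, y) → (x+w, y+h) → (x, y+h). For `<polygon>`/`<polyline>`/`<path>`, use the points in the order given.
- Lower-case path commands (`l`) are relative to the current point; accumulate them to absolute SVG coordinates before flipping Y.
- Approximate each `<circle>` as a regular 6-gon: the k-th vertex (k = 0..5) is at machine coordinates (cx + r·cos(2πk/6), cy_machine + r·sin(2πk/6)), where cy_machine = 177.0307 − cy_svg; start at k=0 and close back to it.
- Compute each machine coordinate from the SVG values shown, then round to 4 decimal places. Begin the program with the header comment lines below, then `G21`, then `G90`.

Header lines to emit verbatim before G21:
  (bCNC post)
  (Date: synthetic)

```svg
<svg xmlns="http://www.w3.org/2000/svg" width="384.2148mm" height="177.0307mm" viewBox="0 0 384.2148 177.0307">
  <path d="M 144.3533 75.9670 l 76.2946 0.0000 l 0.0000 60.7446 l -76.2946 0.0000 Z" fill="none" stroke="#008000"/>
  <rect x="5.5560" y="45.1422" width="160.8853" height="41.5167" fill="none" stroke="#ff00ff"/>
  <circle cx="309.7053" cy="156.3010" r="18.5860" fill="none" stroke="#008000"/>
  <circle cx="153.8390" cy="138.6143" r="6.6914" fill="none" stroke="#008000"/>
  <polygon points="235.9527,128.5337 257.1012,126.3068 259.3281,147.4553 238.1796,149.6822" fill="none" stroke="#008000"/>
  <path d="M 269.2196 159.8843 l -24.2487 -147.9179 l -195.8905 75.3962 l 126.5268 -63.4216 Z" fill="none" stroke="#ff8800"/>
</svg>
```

1 u = 1 mm; y_m = 177.0307 − y.

[1] `<path>` rectangle, #008000→score S526 F2185: (144.3533,101.0637) → (220.6479,101.0637) → (220.6479,40.3191) → (144.3533,40.3191) → (144.3533,101.0637) (closed)

[2] `<rect>` rectangle, #ff00ff→cut S834 F1611: (5.5560,131.8885) → (166.4413,131.8885) → (166.4413,90.3718) → (5.5560,90.3718) → (5.5560,131.8885) (closed)

[3] `<circle>` circle, #008000→score S526 F2185: (328.2913,20.7297) → (318.9983,36.8256) → (300.4123,36.8256) → (291.1193,20.7297) → (300.4123,4.6338) → (318.9983,4.6338) → (328.2913,20.7297) (closed)

[4] `<circle>` circle, #008000→score S526 F2185: (160.5304,38.4164) → (157.1847,44.2113) → (150.4933,44.2113) → (147.1476,38.4164) → (150.4933,32.6215) → (157.1847,32.6215) → (160.5304,38.4164) (closed)

[5] `<polygon>` regular polygon, #008000→score S526 F2185: (235.9527,48.4970) → (257.1012,50.7239) → (259.3281,29.5754) → (238.1796,27.3485) → (235.9527,48.4970) (closed)

[6] `<path>` closed polygon, #ff8800→engrave S331 F3237: (269.2196,17.1464) → (244.9709,165.0643) → (49.0804,89.6681) → (175.6072,153.0897) → (269.2196,17.1464) (closed)

(bCNC post)
(Date: synthetic)
G21
G90
G00 X144.3533 Y101.0637
M4 S526
G01 X220.6479 Y101.0637 F2185
G01 X220.6479 Y40.3191
G01 X144.3533 Y40.3191
G01 X144.3533 Y101.0637
M5
G00 X5.5560 Y131.8885
M4 S834
G01 X166.4413 Y131.8885 F1611
G01 X166.4413 Y90.3718
G01 X5.5560 Y90.3718
G01 X5.5560 Y131.8885
M5
G00 X328.2913 Y20.7297
M4 S526
G01 X318.9983 Y36.8256 F2185
G01 X300.4123 Y36.8256
G01 X291.1193 Y20.7297
G01 X300.4123 Y4.6338
G01 X318.9983 Y4.6338
G01 X328.2913 Y20.7297
M5
G00 X160.5304 Y38.4164
M4 S526
G01 X157.1847 Y44.2113 F2185
G01 X150.4933 Y44.2113
G01 X147.1476 Y38.4164
G01 X150.4933 Y32.6215
G01 X157.1847 Y32.6215
G01 X160.5304 Y38.4164
M5
G00 X235.9527 Y48.4970
M4 S526
G01 X257.1012 Y50.7239 F2185
G01 X259.3281 Y29.5754
G01 X238.1796 Y27.3485
G01 X235.9527 Y48.4970
M5
G00 X269.2196 Y17.1464
M4 S331
G01 X244.9709 Y165.0643 F3237
G01 X49.0804 Y89.6681
G01 X175.6072 Y153.0897
G01 X269.2196 Y17.1464
M5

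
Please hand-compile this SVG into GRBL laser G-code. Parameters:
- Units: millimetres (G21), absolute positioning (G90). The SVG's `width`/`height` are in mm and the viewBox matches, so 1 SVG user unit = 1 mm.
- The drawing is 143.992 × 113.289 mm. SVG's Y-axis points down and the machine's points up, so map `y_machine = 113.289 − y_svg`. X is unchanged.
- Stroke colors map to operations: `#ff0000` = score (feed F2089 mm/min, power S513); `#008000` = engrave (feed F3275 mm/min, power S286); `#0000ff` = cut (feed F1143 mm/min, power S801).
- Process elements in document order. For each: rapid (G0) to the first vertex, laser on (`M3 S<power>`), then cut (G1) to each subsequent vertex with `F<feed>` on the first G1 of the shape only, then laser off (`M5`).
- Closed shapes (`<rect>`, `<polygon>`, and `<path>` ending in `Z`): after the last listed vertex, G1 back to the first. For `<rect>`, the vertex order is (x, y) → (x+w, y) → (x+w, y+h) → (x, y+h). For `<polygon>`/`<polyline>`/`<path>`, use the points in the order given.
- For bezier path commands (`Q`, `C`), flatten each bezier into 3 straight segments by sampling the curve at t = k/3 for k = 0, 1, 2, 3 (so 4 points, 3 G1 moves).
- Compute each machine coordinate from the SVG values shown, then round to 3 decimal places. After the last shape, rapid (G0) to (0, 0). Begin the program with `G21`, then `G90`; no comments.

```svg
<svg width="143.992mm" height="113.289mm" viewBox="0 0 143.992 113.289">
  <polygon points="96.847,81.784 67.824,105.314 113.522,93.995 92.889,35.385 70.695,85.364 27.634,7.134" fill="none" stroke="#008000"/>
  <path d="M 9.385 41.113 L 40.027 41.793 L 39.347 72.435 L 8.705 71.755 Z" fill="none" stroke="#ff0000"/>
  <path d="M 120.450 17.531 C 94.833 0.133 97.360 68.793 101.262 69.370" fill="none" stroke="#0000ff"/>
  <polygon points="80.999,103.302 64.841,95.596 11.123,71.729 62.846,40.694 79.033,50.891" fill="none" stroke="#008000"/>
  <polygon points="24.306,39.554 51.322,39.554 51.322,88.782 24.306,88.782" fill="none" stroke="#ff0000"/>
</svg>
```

G21
G90
G0 X96.847 Y31.505
M3 S286
G1 X67.824 Y7.975 F3275
G1 X113.522 Y19.294
G1 X92.889 Y77.904
G1 X70.695 Y27.925
G1 X27.634 Y106.155
G1 X96.847 Y31.505
M5
G0 X9.385 Y72.176
M3 S513
G1 X40.027 Y71.496 F2089
G1 X39.347 Y40.854
G1 X8.705 Y41.534
G1 X9.385 Y72.176
M5
G0 X120.450 Y95.758
M3 S801
G1 X103.223 Y90.179 F1143
G1 X98.810 Y61.481
G1 X101.262 Y43.919
M5
G0 X80.999 Y9.987
M3 S286
G1 X64.841 Y17.693 F3275
G1 X11.123 Y41.560
G1 X62.846 Y72.595
G1 X79.033 Y62.398
G1 X80.999 Y9.987
M5
G0 X24.306 Y73.735
M3 S513
G1 X51.322 Y73.735 F2089
G1 X51.322 Y24.507
G1 X24.306 Y24.507
G1 X24.306 Y73.735
M5
G0 X0.000 Y0.000

Since the viewBox matches the mm dimensions, user units are millimetres directly. The only transform is the Y-flip y_m = 113.289 − y_svg.

Shape 1 is a closed polygon drawn with `<polygon>`. Its stroke #008000 means engrave at S286, F3275. After flipping Y the toolpath is (96.847,31.505) → (67.824,7.975) → (113.522,19.294) → (92.889,77.904) → (70.695,27.925) → (27.634,106.155) → (96.847,31.505), returning to the start.

Shape 2 is a regular polygon drawn with `<path>`. Its stroke #ff0000 means score at S513, F2089. After flipping Y the toolpath is (9.385,72.176) → (40.027,71.496) → (39.347,40.854) → (8.705,41.534) → (9.385,72.176), returning to the start.

Shape 3 is a cubic bezier drawn with `<path>`. Its stroke #0000ff means cut at S801, F1143. After flipping Y the toolpath is (120.450,95.758) → (103.223,90.179) → (98.810,61.481) → (101.262,43.919).

Shape 4 is a closed polygon drawn with `<polygon>`. Its stroke #008000 means engrave at S286, F3275. After flipping Y the toolpath is (80.999,9.987) → (64.841,17.693) → (11.123,41.560) → (62.846,72.595) → (79.033,62.398) → (80.999,9.987), returning to the start.

Shape 5 is a rectangle drawn with `<polygon>`. Its stroke #ff0000 means score at S513, F2089. After flipping Y the toolpath is (24.306,73.735) → (51.322,73.735) → (51.322,24.507) → (24.306,24.507) → (24.306,73.735), returning to the start.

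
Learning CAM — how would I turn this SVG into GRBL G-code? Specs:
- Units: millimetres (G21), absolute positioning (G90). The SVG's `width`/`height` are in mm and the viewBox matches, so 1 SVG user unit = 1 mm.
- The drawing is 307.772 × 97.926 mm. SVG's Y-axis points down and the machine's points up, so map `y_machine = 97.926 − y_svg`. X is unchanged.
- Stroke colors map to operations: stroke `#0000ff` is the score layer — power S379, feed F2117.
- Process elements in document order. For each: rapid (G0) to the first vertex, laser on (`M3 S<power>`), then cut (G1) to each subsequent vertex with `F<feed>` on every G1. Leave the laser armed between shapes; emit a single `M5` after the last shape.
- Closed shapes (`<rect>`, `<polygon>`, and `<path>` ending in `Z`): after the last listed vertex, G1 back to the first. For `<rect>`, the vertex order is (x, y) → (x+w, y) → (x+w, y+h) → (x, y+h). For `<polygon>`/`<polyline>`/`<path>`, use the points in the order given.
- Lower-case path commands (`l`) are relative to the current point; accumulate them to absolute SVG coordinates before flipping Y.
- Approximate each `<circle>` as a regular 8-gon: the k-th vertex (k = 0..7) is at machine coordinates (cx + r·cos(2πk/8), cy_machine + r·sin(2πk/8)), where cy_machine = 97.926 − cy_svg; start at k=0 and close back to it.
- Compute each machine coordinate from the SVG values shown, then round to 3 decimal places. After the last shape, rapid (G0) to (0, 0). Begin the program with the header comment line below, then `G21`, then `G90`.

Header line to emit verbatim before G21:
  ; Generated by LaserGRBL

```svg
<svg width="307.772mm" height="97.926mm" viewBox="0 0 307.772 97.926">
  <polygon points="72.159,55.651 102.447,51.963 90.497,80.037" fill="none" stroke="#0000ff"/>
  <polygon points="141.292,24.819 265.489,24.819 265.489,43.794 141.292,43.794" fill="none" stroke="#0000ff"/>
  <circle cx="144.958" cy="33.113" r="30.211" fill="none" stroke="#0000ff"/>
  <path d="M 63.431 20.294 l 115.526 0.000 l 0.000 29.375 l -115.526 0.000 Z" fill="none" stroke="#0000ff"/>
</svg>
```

; Generated by LaserGRBL
G21
G90
G0 X72.159 Y42.275
M3 S379
G1 X102.447 Y45.963 F2117
G1 X90.497 Y17.889 F2117
G1 X72.159 Y42.275 F2117
G0 X141.292 Y73.107
M3 S379
G1 X265.489 Y73.107 F2117
G1 X265.489 Y54.132 F2117
G1 X141.292 Y54.132 F2117
G1 X141.292 Y73.107 F2117
G0 X175.169 Y64.813
M3 S379
G1 X166.320 Y86.175 F2117
G1 X144.958 Y95.024 F2117
G1 X123.596 Y86.175 F2117
G1 X114.747 Y64.813 F2117
G1 X123.596 Y43.451 F2117
G1 X144.958 Y34.602 F2117
G1 X166.320 Y43.451 F2117
G1 X175.169 Y64.813 F2117
G0 X63.431 Y77.632
M3 S379
G1 X178.957 Y77.632 F2117
G1 X178.957 Y48.257 F2117
G1 X63.431 Y48.257 F2117
G1 X63.431 Y77.632 F2117
M5
G0 X0.000 Y0.000

viewBox `0 0 307.772 97.926` with mm width/height → 1 unit = 1 mm. Flip: y_m = 97.926 − y_svg.

**Shape 1** — `<polygon>` regular polygon, stroke `#0000ff` → score (S379, F2117). Machine vertices: (72.159,42.275) → (102.447,45.963) → (90.497,17.889) → (72.159,42.275). Closed: final G1 returns to the first vertex.

**Shape 2** — `<polygon>` rectangle, stroke `#0000ff` → score (S379, F2117). Machine vertices: (141.292,73.107) → (265.489,73.107) → (265.489,54.132) → (141.292,54.132) → (141.292,73.107). Closed: final G1 returns to the first vertex.

**Shape 3** — `<circle>` circle, stroke `#0000ff` → score (S379, F2117). Machine vertices: (175.169,64.813) → (166.320,86.175) → (144.958,95.024) → (123.596,86.175) → (114.747,64.813) → (123.596,43.451) → (144.958,34.602) → (166.320,43.451) → (175.169,64.813). Closed: final G1 returns to the first vertex.

**Shape 4** — `<path>` rectangle, stroke `#0000ff` → score (S379, F2117). Machine vertices: (63.431,77.632) → (178.957,77.632) → (178.957,48.257) → (63.431,48.257) → (63.431,77.632). Closed: final G1 returns to the first vertex.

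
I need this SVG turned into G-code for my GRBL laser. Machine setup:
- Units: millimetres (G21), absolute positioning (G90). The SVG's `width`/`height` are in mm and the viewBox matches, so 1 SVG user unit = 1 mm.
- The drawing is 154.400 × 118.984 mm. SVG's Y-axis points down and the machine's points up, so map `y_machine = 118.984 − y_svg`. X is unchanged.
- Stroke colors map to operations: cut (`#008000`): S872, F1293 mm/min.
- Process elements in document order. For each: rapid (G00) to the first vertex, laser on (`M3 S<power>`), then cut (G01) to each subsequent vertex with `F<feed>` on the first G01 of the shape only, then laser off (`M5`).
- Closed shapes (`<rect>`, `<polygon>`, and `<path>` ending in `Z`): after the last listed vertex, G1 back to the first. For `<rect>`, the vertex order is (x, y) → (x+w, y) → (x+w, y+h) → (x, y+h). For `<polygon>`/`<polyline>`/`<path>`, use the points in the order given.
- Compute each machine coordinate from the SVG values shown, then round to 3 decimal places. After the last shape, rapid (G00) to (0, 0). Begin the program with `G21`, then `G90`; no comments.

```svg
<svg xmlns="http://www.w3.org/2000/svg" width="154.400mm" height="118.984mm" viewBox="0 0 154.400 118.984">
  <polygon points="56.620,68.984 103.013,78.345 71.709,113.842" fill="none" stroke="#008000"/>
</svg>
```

1 u = 1 mm; y_m = 118.984 − y.

[1] `<polygon>` regular polygon, #008000→cut S872 F1293: (56.620,50.000) → (103.013,40.639) → (71.709,5.142) → (56.620,50.000) (closed)

G21
G90
G00 X56.620 Y50.000
M3 S872
G01 X103.013 Y40.639 F1293
G01 X71.709 Y5.142
G01 X56.620 Y50.000
M5
G00 X0.000 Y0.000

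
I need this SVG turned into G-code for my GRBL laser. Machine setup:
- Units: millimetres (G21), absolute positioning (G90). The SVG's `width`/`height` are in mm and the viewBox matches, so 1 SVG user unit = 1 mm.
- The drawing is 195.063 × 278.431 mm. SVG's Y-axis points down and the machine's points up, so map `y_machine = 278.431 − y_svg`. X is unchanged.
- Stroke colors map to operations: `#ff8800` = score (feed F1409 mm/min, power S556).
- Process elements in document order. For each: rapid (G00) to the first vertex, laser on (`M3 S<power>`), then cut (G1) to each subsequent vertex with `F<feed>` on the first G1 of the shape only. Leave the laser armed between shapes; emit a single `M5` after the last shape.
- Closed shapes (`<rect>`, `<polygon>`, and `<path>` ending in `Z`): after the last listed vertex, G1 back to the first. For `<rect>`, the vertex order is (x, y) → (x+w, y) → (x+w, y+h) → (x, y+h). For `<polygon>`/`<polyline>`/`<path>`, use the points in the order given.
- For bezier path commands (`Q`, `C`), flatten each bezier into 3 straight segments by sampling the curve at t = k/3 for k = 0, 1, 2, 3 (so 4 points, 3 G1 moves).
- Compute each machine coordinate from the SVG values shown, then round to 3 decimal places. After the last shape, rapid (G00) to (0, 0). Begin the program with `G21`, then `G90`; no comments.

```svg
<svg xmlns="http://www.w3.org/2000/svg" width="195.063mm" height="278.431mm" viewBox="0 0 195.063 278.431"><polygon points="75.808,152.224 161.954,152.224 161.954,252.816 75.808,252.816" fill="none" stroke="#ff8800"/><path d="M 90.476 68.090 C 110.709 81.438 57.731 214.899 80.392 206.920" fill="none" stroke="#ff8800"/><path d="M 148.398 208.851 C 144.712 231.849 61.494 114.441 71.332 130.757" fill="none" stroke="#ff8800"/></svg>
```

1 u = 1 mm; y_m = 278.431 − y.

[1] `<polygon>` rectangle, #ff8800→score S556 F1409: (75.808,126.207) → (161.954,126.207) → (161.954,25.615) → (75.808,25.615) → (75.808,126.207) (closed)

[2] `<path>` cubic bezier, #ff8800→score S556 F1409: (90.476,210.341) → (91.818,166.642) → (77.431,100.992) → (80.392,71.511)

[3] `<path>` cubic bezier, #ff8800→score S556 F1409: (148.398,69.580) → (124.593,83.231) → (86.121,129.568) → (71.332,147.674)

G21
G90
G00 X75.808 Y126.207
M3 S556
G1 X161.954 Y126.207 F1409
G1 X161.954 Y25.615
G1 X75.808 Y25.615
G1 X75.808 Y126.207
G00 X90.476 Y210.341
M3 S556
G1 X91.818 Y166.642 F1409
G1 X77.431 Y100.992
G1 X80.392 Y71.511
G00 X148.398 Y69.580
M3 S556
G1 X124.593 Y83.231 F1409
G1 X86.121 Y129.568
G1 X71.332 Y147.674
M5
G00 X0.000 Y0.000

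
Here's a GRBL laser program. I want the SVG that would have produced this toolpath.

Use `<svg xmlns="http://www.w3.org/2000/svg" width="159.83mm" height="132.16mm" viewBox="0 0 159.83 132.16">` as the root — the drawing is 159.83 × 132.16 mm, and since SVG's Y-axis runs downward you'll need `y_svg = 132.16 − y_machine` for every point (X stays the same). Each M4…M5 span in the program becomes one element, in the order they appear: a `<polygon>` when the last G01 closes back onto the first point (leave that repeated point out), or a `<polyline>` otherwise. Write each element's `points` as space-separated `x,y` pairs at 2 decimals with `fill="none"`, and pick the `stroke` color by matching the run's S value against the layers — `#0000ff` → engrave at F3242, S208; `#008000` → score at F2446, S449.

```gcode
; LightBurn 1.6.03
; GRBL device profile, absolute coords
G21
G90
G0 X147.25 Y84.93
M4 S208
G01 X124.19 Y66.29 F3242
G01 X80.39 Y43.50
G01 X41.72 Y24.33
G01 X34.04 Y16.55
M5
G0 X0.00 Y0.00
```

y_svg = 132.16 − y_m. Every run uses S208, so all elements get stroke `#0000ff` (engrave).

[1] open run; points: 147.25,47.23 124.19,65.87 80.39,88.66 41.72,107.83 34.04,115.61

<svg xmlns="http://www.w3.org/2000/svg" width="159.83mm" height="132.16mm" viewBox="0 0 159.83 132.16">
  <polyline points="147.25,47.23 124.19,65.87 80.39,88.66 41.72,107.83 34.04,115.61" fill="none" stroke="#0000ff"/>
</svg>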